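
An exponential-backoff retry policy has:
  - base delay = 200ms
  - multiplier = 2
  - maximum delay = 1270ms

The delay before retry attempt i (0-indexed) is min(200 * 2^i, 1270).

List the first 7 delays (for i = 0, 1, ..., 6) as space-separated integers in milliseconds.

Answer: 200 400 800 1270 1270 1270 1270

Derivation:
Computing each delay:
  i=0: min(200*2^0, 1270) = 200
  i=1: min(200*2^1, 1270) = 400
  i=2: min(200*2^2, 1270) = 800
  i=3: min(200*2^3, 1270) = 1270
  i=4: min(200*2^4, 1270) = 1270
  i=5: min(200*2^5, 1270) = 1270
  i=6: min(200*2^6, 1270) = 1270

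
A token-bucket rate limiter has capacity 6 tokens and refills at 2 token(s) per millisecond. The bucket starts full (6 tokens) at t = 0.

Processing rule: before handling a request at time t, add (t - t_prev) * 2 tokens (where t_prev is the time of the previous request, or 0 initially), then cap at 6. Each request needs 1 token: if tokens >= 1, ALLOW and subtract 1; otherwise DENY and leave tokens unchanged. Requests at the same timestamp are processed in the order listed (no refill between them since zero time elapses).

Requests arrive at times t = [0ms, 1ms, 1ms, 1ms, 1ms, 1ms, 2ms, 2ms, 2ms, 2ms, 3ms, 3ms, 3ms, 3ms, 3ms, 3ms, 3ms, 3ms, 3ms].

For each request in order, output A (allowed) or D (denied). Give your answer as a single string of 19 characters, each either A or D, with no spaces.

Simulating step by step:
  req#1 t=0ms: ALLOW
  req#2 t=1ms: ALLOW
  req#3 t=1ms: ALLOW
  req#4 t=1ms: ALLOW
  req#5 t=1ms: ALLOW
  req#6 t=1ms: ALLOW
  req#7 t=2ms: ALLOW
  req#8 t=2ms: ALLOW
  req#9 t=2ms: ALLOW
  req#10 t=2ms: DENY
  req#11 t=3ms: ALLOW
  req#12 t=3ms: ALLOW
  req#13 t=3ms: DENY
  req#14 t=3ms: DENY
  req#15 t=3ms: DENY
  req#16 t=3ms: DENY
  req#17 t=3ms: DENY
  req#18 t=3ms: DENY
  req#19 t=3ms: DENY

Answer: AAAAAAAAADAADDDDDDD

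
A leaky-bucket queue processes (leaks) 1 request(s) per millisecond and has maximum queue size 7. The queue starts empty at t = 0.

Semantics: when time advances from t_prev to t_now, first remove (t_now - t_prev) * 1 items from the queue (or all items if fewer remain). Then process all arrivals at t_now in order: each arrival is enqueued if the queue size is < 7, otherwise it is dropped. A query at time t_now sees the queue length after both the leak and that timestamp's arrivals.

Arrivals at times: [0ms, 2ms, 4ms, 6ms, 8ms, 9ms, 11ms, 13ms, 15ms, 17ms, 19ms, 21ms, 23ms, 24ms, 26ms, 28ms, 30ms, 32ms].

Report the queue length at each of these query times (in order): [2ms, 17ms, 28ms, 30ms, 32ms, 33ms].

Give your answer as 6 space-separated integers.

Queue lengths at query times:
  query t=2ms: backlog = 1
  query t=17ms: backlog = 1
  query t=28ms: backlog = 1
  query t=30ms: backlog = 1
  query t=32ms: backlog = 1
  query t=33ms: backlog = 0

Answer: 1 1 1 1 1 0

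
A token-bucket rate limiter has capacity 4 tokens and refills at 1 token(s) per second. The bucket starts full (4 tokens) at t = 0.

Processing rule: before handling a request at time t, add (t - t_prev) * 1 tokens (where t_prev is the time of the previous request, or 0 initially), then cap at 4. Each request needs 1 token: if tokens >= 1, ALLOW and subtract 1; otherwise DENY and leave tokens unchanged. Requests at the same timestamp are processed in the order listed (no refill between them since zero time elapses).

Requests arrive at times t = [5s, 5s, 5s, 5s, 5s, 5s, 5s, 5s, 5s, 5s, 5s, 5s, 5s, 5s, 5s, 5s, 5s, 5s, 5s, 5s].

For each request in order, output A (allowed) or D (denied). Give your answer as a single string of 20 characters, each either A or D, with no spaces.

Answer: AAAADDDDDDDDDDDDDDDD

Derivation:
Simulating step by step:
  req#1 t=5s: ALLOW
  req#2 t=5s: ALLOW
  req#3 t=5s: ALLOW
  req#4 t=5s: ALLOW
  req#5 t=5s: DENY
  req#6 t=5s: DENY
  req#7 t=5s: DENY
  req#8 t=5s: DENY
  req#9 t=5s: DENY
  req#10 t=5s: DENY
  req#11 t=5s: DENY
  req#12 t=5s: DENY
  req#13 t=5s: DENY
  req#14 t=5s: DENY
  req#15 t=5s: DENY
  req#16 t=5s: DENY
  req#17 t=5s: DENY
  req#18 t=5s: DENY
  req#19 t=5s: DENY
  req#20 t=5s: DENY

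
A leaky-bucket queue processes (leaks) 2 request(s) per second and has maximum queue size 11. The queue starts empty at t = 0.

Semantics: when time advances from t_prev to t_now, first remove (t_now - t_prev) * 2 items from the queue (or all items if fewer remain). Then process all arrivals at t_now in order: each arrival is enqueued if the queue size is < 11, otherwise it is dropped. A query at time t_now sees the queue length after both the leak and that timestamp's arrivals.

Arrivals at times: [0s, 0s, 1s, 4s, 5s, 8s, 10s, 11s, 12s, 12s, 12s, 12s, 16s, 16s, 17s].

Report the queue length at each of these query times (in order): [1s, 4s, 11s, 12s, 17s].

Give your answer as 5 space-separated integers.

Queue lengths at query times:
  query t=1s: backlog = 1
  query t=4s: backlog = 1
  query t=11s: backlog = 1
  query t=12s: backlog = 4
  query t=17s: backlog = 1

Answer: 1 1 1 4 1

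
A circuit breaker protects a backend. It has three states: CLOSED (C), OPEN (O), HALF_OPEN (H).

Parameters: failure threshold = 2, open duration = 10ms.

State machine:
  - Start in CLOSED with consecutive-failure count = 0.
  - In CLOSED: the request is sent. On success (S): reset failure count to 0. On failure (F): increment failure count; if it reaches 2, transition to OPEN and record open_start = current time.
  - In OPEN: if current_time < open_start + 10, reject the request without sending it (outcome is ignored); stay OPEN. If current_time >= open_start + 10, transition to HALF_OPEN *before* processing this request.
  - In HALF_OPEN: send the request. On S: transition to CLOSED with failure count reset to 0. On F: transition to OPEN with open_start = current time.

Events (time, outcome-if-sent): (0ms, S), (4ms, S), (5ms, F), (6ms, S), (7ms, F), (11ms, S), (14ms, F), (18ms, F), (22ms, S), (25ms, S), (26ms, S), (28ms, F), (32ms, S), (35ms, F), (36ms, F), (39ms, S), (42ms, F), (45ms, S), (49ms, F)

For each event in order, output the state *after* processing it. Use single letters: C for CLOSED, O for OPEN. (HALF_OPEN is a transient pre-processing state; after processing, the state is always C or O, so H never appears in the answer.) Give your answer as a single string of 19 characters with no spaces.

State after each event:
  event#1 t=0ms outcome=S: state=CLOSED
  event#2 t=4ms outcome=S: state=CLOSED
  event#3 t=5ms outcome=F: state=CLOSED
  event#4 t=6ms outcome=S: state=CLOSED
  event#5 t=7ms outcome=F: state=CLOSED
  event#6 t=11ms outcome=S: state=CLOSED
  event#7 t=14ms outcome=F: state=CLOSED
  event#8 t=18ms outcome=F: state=OPEN
  event#9 t=22ms outcome=S: state=OPEN
  event#10 t=25ms outcome=S: state=OPEN
  event#11 t=26ms outcome=S: state=OPEN
  event#12 t=28ms outcome=F: state=OPEN
  event#13 t=32ms outcome=S: state=OPEN
  event#14 t=35ms outcome=F: state=OPEN
  event#15 t=36ms outcome=F: state=OPEN
  event#16 t=39ms outcome=S: state=CLOSED
  event#17 t=42ms outcome=F: state=CLOSED
  event#18 t=45ms outcome=S: state=CLOSED
  event#19 t=49ms outcome=F: state=CLOSED

Answer: CCCCCCCOOOOOOOOCCCC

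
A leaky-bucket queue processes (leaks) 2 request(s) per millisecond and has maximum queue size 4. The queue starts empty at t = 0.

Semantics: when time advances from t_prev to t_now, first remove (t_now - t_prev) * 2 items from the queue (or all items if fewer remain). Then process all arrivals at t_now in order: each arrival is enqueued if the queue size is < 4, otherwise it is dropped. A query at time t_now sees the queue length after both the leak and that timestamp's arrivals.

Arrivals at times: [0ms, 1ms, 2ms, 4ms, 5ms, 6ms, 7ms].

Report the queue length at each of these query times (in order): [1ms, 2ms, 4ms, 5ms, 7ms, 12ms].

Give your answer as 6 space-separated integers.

Answer: 1 1 1 1 1 0

Derivation:
Queue lengths at query times:
  query t=1ms: backlog = 1
  query t=2ms: backlog = 1
  query t=4ms: backlog = 1
  query t=5ms: backlog = 1
  query t=7ms: backlog = 1
  query t=12ms: backlog = 0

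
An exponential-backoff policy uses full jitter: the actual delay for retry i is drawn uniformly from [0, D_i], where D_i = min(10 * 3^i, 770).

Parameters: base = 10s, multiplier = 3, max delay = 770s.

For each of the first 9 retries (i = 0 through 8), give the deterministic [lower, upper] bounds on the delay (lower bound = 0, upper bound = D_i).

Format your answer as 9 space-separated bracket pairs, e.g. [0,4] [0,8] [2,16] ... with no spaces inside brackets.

Computing bounds per retry:
  i=0: D_i=min(10*3^0,770)=10, bounds=[0,10]
  i=1: D_i=min(10*3^1,770)=30, bounds=[0,30]
  i=2: D_i=min(10*3^2,770)=90, bounds=[0,90]
  i=3: D_i=min(10*3^3,770)=270, bounds=[0,270]
  i=4: D_i=min(10*3^4,770)=770, bounds=[0,770]
  i=5: D_i=min(10*3^5,770)=770, bounds=[0,770]
  i=6: D_i=min(10*3^6,770)=770, bounds=[0,770]
  i=7: D_i=min(10*3^7,770)=770, bounds=[0,770]
  i=8: D_i=min(10*3^8,770)=770, bounds=[0,770]

Answer: [0,10] [0,30] [0,90] [0,270] [0,770] [0,770] [0,770] [0,770] [0,770]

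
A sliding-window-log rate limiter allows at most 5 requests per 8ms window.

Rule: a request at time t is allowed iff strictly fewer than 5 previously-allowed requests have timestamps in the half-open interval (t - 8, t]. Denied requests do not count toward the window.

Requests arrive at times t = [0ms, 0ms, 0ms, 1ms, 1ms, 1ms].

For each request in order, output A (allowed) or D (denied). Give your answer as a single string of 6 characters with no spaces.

Answer: AAAAAD

Derivation:
Tracking allowed requests in the window:
  req#1 t=0ms: ALLOW
  req#2 t=0ms: ALLOW
  req#3 t=0ms: ALLOW
  req#4 t=1ms: ALLOW
  req#5 t=1ms: ALLOW
  req#6 t=1ms: DENY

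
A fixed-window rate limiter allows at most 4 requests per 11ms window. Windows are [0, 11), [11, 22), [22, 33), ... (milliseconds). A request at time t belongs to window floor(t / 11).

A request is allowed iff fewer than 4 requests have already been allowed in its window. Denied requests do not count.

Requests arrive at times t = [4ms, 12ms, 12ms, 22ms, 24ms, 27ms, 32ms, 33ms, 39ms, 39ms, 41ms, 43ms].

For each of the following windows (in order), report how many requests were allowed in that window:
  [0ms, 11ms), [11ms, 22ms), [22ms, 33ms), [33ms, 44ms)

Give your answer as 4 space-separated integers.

Processing requests:
  req#1 t=4ms (window 0): ALLOW
  req#2 t=12ms (window 1): ALLOW
  req#3 t=12ms (window 1): ALLOW
  req#4 t=22ms (window 2): ALLOW
  req#5 t=24ms (window 2): ALLOW
  req#6 t=27ms (window 2): ALLOW
  req#7 t=32ms (window 2): ALLOW
  req#8 t=33ms (window 3): ALLOW
  req#9 t=39ms (window 3): ALLOW
  req#10 t=39ms (window 3): ALLOW
  req#11 t=41ms (window 3): ALLOW
  req#12 t=43ms (window 3): DENY

Allowed counts by window: 1 2 4 4

Answer: 1 2 4 4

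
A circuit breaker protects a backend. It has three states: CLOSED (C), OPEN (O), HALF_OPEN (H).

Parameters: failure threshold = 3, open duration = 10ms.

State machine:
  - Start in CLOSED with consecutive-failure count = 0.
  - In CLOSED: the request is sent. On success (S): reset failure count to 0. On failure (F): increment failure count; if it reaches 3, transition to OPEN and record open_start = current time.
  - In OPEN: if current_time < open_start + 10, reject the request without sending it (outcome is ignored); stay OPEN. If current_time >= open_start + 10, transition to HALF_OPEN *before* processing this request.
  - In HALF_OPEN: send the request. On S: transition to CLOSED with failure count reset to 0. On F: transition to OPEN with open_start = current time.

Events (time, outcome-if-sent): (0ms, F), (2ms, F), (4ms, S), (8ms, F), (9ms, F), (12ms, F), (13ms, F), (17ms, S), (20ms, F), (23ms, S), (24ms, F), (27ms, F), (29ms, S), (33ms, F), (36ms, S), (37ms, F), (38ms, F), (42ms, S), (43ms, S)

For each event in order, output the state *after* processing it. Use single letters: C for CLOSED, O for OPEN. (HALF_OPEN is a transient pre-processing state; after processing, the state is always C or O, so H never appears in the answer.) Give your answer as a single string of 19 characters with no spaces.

State after each event:
  event#1 t=0ms outcome=F: state=CLOSED
  event#2 t=2ms outcome=F: state=CLOSED
  event#3 t=4ms outcome=S: state=CLOSED
  event#4 t=8ms outcome=F: state=CLOSED
  event#5 t=9ms outcome=F: state=CLOSED
  event#6 t=12ms outcome=F: state=OPEN
  event#7 t=13ms outcome=F: state=OPEN
  event#8 t=17ms outcome=S: state=OPEN
  event#9 t=20ms outcome=F: state=OPEN
  event#10 t=23ms outcome=S: state=CLOSED
  event#11 t=24ms outcome=F: state=CLOSED
  event#12 t=27ms outcome=F: state=CLOSED
  event#13 t=29ms outcome=S: state=CLOSED
  event#14 t=33ms outcome=F: state=CLOSED
  event#15 t=36ms outcome=S: state=CLOSED
  event#16 t=37ms outcome=F: state=CLOSED
  event#17 t=38ms outcome=F: state=CLOSED
  event#18 t=42ms outcome=S: state=CLOSED
  event#19 t=43ms outcome=S: state=CLOSED

Answer: CCCCCOOOOCCCCCCCCCC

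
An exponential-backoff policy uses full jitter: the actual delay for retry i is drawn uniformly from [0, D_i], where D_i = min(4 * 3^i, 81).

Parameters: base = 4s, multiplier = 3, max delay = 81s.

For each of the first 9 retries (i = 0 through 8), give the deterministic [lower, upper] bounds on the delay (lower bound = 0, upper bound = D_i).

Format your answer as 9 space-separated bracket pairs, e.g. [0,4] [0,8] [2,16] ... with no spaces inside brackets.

Computing bounds per retry:
  i=0: D_i=min(4*3^0,81)=4, bounds=[0,4]
  i=1: D_i=min(4*3^1,81)=12, bounds=[0,12]
  i=2: D_i=min(4*3^2,81)=36, bounds=[0,36]
  i=3: D_i=min(4*3^3,81)=81, bounds=[0,81]
  i=4: D_i=min(4*3^4,81)=81, bounds=[0,81]
  i=5: D_i=min(4*3^5,81)=81, bounds=[0,81]
  i=6: D_i=min(4*3^6,81)=81, bounds=[0,81]
  i=7: D_i=min(4*3^7,81)=81, bounds=[0,81]
  i=8: D_i=min(4*3^8,81)=81, bounds=[0,81]

Answer: [0,4] [0,12] [0,36] [0,81] [0,81] [0,81] [0,81] [0,81] [0,81]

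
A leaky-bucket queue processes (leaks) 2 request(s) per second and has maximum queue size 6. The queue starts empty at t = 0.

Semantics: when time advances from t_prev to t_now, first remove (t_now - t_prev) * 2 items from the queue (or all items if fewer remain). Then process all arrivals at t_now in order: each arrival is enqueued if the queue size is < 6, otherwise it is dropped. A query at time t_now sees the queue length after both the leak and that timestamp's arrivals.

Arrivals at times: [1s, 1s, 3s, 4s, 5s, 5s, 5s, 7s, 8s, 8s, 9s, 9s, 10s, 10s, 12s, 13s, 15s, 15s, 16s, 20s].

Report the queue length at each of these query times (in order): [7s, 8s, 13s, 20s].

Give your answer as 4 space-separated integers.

Answer: 1 2 1 1

Derivation:
Queue lengths at query times:
  query t=7s: backlog = 1
  query t=8s: backlog = 2
  query t=13s: backlog = 1
  query t=20s: backlog = 1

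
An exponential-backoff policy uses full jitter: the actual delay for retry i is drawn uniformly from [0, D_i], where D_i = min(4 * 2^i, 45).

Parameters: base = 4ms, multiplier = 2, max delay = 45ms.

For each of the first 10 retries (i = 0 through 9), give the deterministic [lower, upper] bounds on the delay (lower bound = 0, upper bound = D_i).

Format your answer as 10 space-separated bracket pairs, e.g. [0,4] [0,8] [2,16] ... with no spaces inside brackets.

Answer: [0,4] [0,8] [0,16] [0,32] [0,45] [0,45] [0,45] [0,45] [0,45] [0,45]

Derivation:
Computing bounds per retry:
  i=0: D_i=min(4*2^0,45)=4, bounds=[0,4]
  i=1: D_i=min(4*2^1,45)=8, bounds=[0,8]
  i=2: D_i=min(4*2^2,45)=16, bounds=[0,16]
  i=3: D_i=min(4*2^3,45)=32, bounds=[0,32]
  i=4: D_i=min(4*2^4,45)=45, bounds=[0,45]
  i=5: D_i=min(4*2^5,45)=45, bounds=[0,45]
  i=6: D_i=min(4*2^6,45)=45, bounds=[0,45]
  i=7: D_i=min(4*2^7,45)=45, bounds=[0,45]
  i=8: D_i=min(4*2^8,45)=45, bounds=[0,45]
  i=9: D_i=min(4*2^9,45)=45, bounds=[0,45]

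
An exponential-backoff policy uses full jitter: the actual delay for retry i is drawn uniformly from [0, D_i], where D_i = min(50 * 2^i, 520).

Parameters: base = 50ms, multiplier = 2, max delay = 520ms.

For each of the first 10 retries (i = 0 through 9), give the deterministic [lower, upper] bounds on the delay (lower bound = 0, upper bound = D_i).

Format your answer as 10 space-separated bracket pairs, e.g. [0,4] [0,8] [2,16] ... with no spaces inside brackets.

Computing bounds per retry:
  i=0: D_i=min(50*2^0,520)=50, bounds=[0,50]
  i=1: D_i=min(50*2^1,520)=100, bounds=[0,100]
  i=2: D_i=min(50*2^2,520)=200, bounds=[0,200]
  i=3: D_i=min(50*2^3,520)=400, bounds=[0,400]
  i=4: D_i=min(50*2^4,520)=520, bounds=[0,520]
  i=5: D_i=min(50*2^5,520)=520, bounds=[0,520]
  i=6: D_i=min(50*2^6,520)=520, bounds=[0,520]
  i=7: D_i=min(50*2^7,520)=520, bounds=[0,520]
  i=8: D_i=min(50*2^8,520)=520, bounds=[0,520]
  i=9: D_i=min(50*2^9,520)=520, bounds=[0,520]

Answer: [0,50] [0,100] [0,200] [0,400] [0,520] [0,520] [0,520] [0,520] [0,520] [0,520]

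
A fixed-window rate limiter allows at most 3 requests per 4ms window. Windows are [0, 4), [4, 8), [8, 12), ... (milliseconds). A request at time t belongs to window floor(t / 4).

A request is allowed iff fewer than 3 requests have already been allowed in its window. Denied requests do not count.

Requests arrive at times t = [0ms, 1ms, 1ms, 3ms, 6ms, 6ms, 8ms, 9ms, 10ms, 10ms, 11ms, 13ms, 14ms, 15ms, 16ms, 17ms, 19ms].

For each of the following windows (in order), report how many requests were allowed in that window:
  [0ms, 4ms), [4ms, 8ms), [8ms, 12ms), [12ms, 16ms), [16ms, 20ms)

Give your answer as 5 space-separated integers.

Answer: 3 2 3 3 3

Derivation:
Processing requests:
  req#1 t=0ms (window 0): ALLOW
  req#2 t=1ms (window 0): ALLOW
  req#3 t=1ms (window 0): ALLOW
  req#4 t=3ms (window 0): DENY
  req#5 t=6ms (window 1): ALLOW
  req#6 t=6ms (window 1): ALLOW
  req#7 t=8ms (window 2): ALLOW
  req#8 t=9ms (window 2): ALLOW
  req#9 t=10ms (window 2): ALLOW
  req#10 t=10ms (window 2): DENY
  req#11 t=11ms (window 2): DENY
  req#12 t=13ms (window 3): ALLOW
  req#13 t=14ms (window 3): ALLOW
  req#14 t=15ms (window 3): ALLOW
  req#15 t=16ms (window 4): ALLOW
  req#16 t=17ms (window 4): ALLOW
  req#17 t=19ms (window 4): ALLOW

Allowed counts by window: 3 2 3 3 3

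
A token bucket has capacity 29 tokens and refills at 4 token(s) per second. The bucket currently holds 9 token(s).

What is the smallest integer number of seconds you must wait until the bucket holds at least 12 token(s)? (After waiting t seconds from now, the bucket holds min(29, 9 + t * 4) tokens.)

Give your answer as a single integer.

Need 9 + t * 4 >= 12, so t >= 3/4.
Smallest integer t = ceil(3/4) = 1.

Answer: 1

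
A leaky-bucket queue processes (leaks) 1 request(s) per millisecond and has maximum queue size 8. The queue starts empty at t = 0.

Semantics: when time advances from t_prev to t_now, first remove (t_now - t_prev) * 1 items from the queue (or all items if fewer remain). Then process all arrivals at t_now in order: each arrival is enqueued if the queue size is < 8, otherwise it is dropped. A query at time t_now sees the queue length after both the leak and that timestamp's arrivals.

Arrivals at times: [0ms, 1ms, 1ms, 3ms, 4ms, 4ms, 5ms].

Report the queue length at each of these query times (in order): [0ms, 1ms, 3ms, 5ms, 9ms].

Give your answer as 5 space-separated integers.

Queue lengths at query times:
  query t=0ms: backlog = 1
  query t=1ms: backlog = 2
  query t=3ms: backlog = 1
  query t=5ms: backlog = 2
  query t=9ms: backlog = 0

Answer: 1 2 1 2 0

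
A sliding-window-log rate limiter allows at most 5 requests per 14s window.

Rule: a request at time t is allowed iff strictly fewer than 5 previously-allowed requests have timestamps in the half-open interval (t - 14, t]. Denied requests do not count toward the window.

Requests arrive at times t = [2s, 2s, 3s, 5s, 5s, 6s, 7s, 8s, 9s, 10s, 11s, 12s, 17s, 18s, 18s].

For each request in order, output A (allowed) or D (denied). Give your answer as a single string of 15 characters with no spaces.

Tracking allowed requests in the window:
  req#1 t=2s: ALLOW
  req#2 t=2s: ALLOW
  req#3 t=3s: ALLOW
  req#4 t=5s: ALLOW
  req#5 t=5s: ALLOW
  req#6 t=6s: DENY
  req#7 t=7s: DENY
  req#8 t=8s: DENY
  req#9 t=9s: DENY
  req#10 t=10s: DENY
  req#11 t=11s: DENY
  req#12 t=12s: DENY
  req#13 t=17s: ALLOW
  req#14 t=18s: ALLOW
  req#15 t=18s: ALLOW

Answer: AAAAADDDDDDDAAA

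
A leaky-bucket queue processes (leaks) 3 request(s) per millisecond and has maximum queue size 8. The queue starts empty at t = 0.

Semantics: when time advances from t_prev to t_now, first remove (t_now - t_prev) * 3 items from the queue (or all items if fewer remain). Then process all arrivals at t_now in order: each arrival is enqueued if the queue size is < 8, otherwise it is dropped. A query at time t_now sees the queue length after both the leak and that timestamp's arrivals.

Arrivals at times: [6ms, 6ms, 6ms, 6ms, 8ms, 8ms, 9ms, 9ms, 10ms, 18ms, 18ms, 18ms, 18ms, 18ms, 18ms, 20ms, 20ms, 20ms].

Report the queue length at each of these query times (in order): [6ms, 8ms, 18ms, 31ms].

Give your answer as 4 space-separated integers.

Answer: 4 2 6 0

Derivation:
Queue lengths at query times:
  query t=6ms: backlog = 4
  query t=8ms: backlog = 2
  query t=18ms: backlog = 6
  query t=31ms: backlog = 0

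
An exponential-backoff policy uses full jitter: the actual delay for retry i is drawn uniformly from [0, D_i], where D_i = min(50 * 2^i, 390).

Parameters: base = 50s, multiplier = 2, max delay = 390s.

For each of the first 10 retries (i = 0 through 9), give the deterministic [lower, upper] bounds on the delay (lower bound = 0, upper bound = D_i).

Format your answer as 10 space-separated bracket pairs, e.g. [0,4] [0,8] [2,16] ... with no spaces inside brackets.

Computing bounds per retry:
  i=0: D_i=min(50*2^0,390)=50, bounds=[0,50]
  i=1: D_i=min(50*2^1,390)=100, bounds=[0,100]
  i=2: D_i=min(50*2^2,390)=200, bounds=[0,200]
  i=3: D_i=min(50*2^3,390)=390, bounds=[0,390]
  i=4: D_i=min(50*2^4,390)=390, bounds=[0,390]
  i=5: D_i=min(50*2^5,390)=390, bounds=[0,390]
  i=6: D_i=min(50*2^6,390)=390, bounds=[0,390]
  i=7: D_i=min(50*2^7,390)=390, bounds=[0,390]
  i=8: D_i=min(50*2^8,390)=390, bounds=[0,390]
  i=9: D_i=min(50*2^9,390)=390, bounds=[0,390]

Answer: [0,50] [0,100] [0,200] [0,390] [0,390] [0,390] [0,390] [0,390] [0,390] [0,390]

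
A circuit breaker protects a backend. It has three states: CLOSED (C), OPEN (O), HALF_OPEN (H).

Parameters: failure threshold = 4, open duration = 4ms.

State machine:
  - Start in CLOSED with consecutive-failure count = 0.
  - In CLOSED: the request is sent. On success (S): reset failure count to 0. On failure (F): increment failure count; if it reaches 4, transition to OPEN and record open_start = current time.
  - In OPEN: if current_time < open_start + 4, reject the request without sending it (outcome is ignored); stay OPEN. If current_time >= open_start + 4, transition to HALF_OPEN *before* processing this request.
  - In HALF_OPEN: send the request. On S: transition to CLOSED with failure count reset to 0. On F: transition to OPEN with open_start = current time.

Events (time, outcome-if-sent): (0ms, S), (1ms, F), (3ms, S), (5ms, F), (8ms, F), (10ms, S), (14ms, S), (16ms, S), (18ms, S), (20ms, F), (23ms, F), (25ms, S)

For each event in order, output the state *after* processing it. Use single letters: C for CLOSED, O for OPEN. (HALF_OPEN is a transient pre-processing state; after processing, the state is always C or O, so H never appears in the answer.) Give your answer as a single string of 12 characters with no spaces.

State after each event:
  event#1 t=0ms outcome=S: state=CLOSED
  event#2 t=1ms outcome=F: state=CLOSED
  event#3 t=3ms outcome=S: state=CLOSED
  event#4 t=5ms outcome=F: state=CLOSED
  event#5 t=8ms outcome=F: state=CLOSED
  event#6 t=10ms outcome=S: state=CLOSED
  event#7 t=14ms outcome=S: state=CLOSED
  event#8 t=16ms outcome=S: state=CLOSED
  event#9 t=18ms outcome=S: state=CLOSED
  event#10 t=20ms outcome=F: state=CLOSED
  event#11 t=23ms outcome=F: state=CLOSED
  event#12 t=25ms outcome=S: state=CLOSED

Answer: CCCCCCCCCCCC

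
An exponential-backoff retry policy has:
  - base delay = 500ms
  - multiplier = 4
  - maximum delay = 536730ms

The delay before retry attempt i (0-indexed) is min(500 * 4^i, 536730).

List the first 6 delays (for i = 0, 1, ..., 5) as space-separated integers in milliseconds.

Answer: 500 2000 8000 32000 128000 512000

Derivation:
Computing each delay:
  i=0: min(500*4^0, 536730) = 500
  i=1: min(500*4^1, 536730) = 2000
  i=2: min(500*4^2, 536730) = 8000
  i=3: min(500*4^3, 536730) = 32000
  i=4: min(500*4^4, 536730) = 128000
  i=5: min(500*4^5, 536730) = 512000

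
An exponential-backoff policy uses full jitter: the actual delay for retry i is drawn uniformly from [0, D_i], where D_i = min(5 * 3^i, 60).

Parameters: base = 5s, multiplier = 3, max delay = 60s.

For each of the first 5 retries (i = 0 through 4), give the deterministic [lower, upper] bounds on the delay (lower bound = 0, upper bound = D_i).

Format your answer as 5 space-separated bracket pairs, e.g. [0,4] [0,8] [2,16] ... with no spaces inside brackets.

Computing bounds per retry:
  i=0: D_i=min(5*3^0,60)=5, bounds=[0,5]
  i=1: D_i=min(5*3^1,60)=15, bounds=[0,15]
  i=2: D_i=min(5*3^2,60)=45, bounds=[0,45]
  i=3: D_i=min(5*3^3,60)=60, bounds=[0,60]
  i=4: D_i=min(5*3^4,60)=60, bounds=[0,60]

Answer: [0,5] [0,15] [0,45] [0,60] [0,60]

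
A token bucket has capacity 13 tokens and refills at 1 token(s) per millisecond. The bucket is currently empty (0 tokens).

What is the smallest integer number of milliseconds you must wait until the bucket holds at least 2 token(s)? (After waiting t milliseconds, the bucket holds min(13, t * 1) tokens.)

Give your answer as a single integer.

Need t * 1 >= 2, so t >= 2/1.
Smallest integer t = ceil(2/1) = 2.

Answer: 2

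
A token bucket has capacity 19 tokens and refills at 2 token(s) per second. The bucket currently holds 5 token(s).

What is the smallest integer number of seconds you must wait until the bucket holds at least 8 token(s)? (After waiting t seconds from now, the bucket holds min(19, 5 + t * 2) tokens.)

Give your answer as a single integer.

Need 5 + t * 2 >= 8, so t >= 3/2.
Smallest integer t = ceil(3/2) = 2.

Answer: 2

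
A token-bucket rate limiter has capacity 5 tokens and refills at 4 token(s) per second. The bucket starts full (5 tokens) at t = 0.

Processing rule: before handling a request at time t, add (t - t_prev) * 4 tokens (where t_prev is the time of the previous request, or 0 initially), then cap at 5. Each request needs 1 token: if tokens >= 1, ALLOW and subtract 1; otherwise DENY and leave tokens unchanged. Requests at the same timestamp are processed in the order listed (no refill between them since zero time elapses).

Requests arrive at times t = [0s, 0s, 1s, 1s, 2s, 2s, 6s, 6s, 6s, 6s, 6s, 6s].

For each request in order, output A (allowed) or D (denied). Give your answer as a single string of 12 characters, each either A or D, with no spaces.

Answer: AAAAAAAAAAAD

Derivation:
Simulating step by step:
  req#1 t=0s: ALLOW
  req#2 t=0s: ALLOW
  req#3 t=1s: ALLOW
  req#4 t=1s: ALLOW
  req#5 t=2s: ALLOW
  req#6 t=2s: ALLOW
  req#7 t=6s: ALLOW
  req#8 t=6s: ALLOW
  req#9 t=6s: ALLOW
  req#10 t=6s: ALLOW
  req#11 t=6s: ALLOW
  req#12 t=6s: DENY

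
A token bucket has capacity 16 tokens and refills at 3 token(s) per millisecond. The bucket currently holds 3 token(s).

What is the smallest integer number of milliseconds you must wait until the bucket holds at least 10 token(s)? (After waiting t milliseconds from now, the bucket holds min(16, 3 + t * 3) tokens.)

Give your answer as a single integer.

Answer: 3

Derivation:
Need 3 + t * 3 >= 10, so t >= 7/3.
Smallest integer t = ceil(7/3) = 3.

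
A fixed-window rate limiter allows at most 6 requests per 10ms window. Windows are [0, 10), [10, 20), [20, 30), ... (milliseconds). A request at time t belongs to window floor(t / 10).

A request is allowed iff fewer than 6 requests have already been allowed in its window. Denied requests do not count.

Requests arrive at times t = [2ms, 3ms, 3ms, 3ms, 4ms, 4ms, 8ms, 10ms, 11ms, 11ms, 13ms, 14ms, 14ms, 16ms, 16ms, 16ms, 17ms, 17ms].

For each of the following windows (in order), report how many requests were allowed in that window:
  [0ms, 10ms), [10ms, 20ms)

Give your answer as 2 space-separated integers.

Answer: 6 6

Derivation:
Processing requests:
  req#1 t=2ms (window 0): ALLOW
  req#2 t=3ms (window 0): ALLOW
  req#3 t=3ms (window 0): ALLOW
  req#4 t=3ms (window 0): ALLOW
  req#5 t=4ms (window 0): ALLOW
  req#6 t=4ms (window 0): ALLOW
  req#7 t=8ms (window 0): DENY
  req#8 t=10ms (window 1): ALLOW
  req#9 t=11ms (window 1): ALLOW
  req#10 t=11ms (window 1): ALLOW
  req#11 t=13ms (window 1): ALLOW
  req#12 t=14ms (window 1): ALLOW
  req#13 t=14ms (window 1): ALLOW
  req#14 t=16ms (window 1): DENY
  req#15 t=16ms (window 1): DENY
  req#16 t=16ms (window 1): DENY
  req#17 t=17ms (window 1): DENY
  req#18 t=17ms (window 1): DENY

Allowed counts by window: 6 6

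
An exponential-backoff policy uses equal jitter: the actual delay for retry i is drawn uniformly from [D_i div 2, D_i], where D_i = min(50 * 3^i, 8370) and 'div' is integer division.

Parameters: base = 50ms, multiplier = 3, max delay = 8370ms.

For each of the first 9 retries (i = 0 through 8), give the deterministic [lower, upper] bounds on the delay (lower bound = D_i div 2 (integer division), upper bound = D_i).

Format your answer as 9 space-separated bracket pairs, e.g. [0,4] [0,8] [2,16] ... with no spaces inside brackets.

Answer: [25,50] [75,150] [225,450] [675,1350] [2025,4050] [4185,8370] [4185,8370] [4185,8370] [4185,8370]

Derivation:
Computing bounds per retry:
  i=0: D_i=min(50*3^0,8370)=50, bounds=[25,50]
  i=1: D_i=min(50*3^1,8370)=150, bounds=[75,150]
  i=2: D_i=min(50*3^2,8370)=450, bounds=[225,450]
  i=3: D_i=min(50*3^3,8370)=1350, bounds=[675,1350]
  i=4: D_i=min(50*3^4,8370)=4050, bounds=[2025,4050]
  i=5: D_i=min(50*3^5,8370)=8370, bounds=[4185,8370]
  i=6: D_i=min(50*3^6,8370)=8370, bounds=[4185,8370]
  i=7: D_i=min(50*3^7,8370)=8370, bounds=[4185,8370]
  i=8: D_i=min(50*3^8,8370)=8370, bounds=[4185,8370]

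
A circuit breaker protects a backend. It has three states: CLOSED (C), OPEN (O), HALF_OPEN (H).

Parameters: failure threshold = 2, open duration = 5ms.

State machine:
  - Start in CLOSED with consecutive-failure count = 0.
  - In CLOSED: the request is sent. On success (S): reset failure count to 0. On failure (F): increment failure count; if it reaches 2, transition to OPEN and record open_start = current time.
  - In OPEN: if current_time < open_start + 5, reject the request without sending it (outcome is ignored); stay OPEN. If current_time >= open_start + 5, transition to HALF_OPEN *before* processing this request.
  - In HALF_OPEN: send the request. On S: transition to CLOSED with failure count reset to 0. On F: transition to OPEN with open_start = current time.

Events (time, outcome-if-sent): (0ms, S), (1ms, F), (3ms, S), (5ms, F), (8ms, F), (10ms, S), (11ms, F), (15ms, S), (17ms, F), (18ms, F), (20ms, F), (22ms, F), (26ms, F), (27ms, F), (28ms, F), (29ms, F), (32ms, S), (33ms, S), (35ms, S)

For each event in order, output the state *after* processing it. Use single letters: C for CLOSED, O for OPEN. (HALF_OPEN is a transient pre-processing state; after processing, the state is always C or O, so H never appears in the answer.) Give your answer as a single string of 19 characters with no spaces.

Answer: CCCCOOOCCOOOOOOOCCC

Derivation:
State after each event:
  event#1 t=0ms outcome=S: state=CLOSED
  event#2 t=1ms outcome=F: state=CLOSED
  event#3 t=3ms outcome=S: state=CLOSED
  event#4 t=5ms outcome=F: state=CLOSED
  event#5 t=8ms outcome=F: state=OPEN
  event#6 t=10ms outcome=S: state=OPEN
  event#7 t=11ms outcome=F: state=OPEN
  event#8 t=15ms outcome=S: state=CLOSED
  event#9 t=17ms outcome=F: state=CLOSED
  event#10 t=18ms outcome=F: state=OPEN
  event#11 t=20ms outcome=F: state=OPEN
  event#12 t=22ms outcome=F: state=OPEN
  event#13 t=26ms outcome=F: state=OPEN
  event#14 t=27ms outcome=F: state=OPEN
  event#15 t=28ms outcome=F: state=OPEN
  event#16 t=29ms outcome=F: state=OPEN
  event#17 t=32ms outcome=S: state=CLOSED
  event#18 t=33ms outcome=S: state=CLOSED
  event#19 t=35ms outcome=S: state=CLOSED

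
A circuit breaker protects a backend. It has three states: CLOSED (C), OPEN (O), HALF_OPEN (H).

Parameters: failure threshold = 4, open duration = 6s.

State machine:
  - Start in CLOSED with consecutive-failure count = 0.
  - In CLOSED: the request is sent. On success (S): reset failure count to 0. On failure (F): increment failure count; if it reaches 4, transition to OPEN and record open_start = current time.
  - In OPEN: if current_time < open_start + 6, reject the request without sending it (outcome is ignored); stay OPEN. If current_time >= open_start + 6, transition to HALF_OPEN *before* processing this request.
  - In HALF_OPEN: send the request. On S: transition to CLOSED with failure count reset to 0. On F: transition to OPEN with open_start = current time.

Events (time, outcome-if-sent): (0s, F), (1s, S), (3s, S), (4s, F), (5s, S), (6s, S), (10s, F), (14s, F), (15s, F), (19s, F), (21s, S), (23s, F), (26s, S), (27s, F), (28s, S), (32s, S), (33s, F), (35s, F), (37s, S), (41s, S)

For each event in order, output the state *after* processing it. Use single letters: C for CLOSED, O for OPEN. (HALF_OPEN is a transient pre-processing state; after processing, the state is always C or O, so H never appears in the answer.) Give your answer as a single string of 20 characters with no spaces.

State after each event:
  event#1 t=0s outcome=F: state=CLOSED
  event#2 t=1s outcome=S: state=CLOSED
  event#3 t=3s outcome=S: state=CLOSED
  event#4 t=4s outcome=F: state=CLOSED
  event#5 t=5s outcome=S: state=CLOSED
  event#6 t=6s outcome=S: state=CLOSED
  event#7 t=10s outcome=F: state=CLOSED
  event#8 t=14s outcome=F: state=CLOSED
  event#9 t=15s outcome=F: state=CLOSED
  event#10 t=19s outcome=F: state=OPEN
  event#11 t=21s outcome=S: state=OPEN
  event#12 t=23s outcome=F: state=OPEN
  event#13 t=26s outcome=S: state=CLOSED
  event#14 t=27s outcome=F: state=CLOSED
  event#15 t=28s outcome=S: state=CLOSED
  event#16 t=32s outcome=S: state=CLOSED
  event#17 t=33s outcome=F: state=CLOSED
  event#18 t=35s outcome=F: state=CLOSED
  event#19 t=37s outcome=S: state=CLOSED
  event#20 t=41s outcome=S: state=CLOSED

Answer: CCCCCCCCCOOOCCCCCCCC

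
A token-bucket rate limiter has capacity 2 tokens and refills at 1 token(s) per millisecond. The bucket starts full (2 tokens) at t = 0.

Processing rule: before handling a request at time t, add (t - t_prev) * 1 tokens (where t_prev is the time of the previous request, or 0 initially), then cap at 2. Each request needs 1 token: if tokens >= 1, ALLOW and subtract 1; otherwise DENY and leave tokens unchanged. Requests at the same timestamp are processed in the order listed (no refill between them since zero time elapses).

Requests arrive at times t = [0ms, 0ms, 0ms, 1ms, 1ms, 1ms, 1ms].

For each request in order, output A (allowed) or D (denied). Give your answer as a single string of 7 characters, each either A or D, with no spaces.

Answer: AADADDD

Derivation:
Simulating step by step:
  req#1 t=0ms: ALLOW
  req#2 t=0ms: ALLOW
  req#3 t=0ms: DENY
  req#4 t=1ms: ALLOW
  req#5 t=1ms: DENY
  req#6 t=1ms: DENY
  req#7 t=1ms: DENY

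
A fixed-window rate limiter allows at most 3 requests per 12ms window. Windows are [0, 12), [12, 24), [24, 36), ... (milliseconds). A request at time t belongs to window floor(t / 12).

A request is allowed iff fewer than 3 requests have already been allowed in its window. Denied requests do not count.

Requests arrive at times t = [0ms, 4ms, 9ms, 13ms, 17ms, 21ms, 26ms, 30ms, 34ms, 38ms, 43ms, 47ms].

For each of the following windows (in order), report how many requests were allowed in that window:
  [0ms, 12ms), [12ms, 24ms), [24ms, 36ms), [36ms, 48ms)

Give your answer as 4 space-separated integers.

Answer: 3 3 3 3

Derivation:
Processing requests:
  req#1 t=0ms (window 0): ALLOW
  req#2 t=4ms (window 0): ALLOW
  req#3 t=9ms (window 0): ALLOW
  req#4 t=13ms (window 1): ALLOW
  req#5 t=17ms (window 1): ALLOW
  req#6 t=21ms (window 1): ALLOW
  req#7 t=26ms (window 2): ALLOW
  req#8 t=30ms (window 2): ALLOW
  req#9 t=34ms (window 2): ALLOW
  req#10 t=38ms (window 3): ALLOW
  req#11 t=43ms (window 3): ALLOW
  req#12 t=47ms (window 3): ALLOW

Allowed counts by window: 3 3 3 3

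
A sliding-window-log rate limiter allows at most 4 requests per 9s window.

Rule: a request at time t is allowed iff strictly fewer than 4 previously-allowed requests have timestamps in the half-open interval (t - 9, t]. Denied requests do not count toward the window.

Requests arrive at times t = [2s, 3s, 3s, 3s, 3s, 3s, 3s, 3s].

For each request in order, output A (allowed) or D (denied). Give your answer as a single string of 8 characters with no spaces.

Answer: AAAADDDD

Derivation:
Tracking allowed requests in the window:
  req#1 t=2s: ALLOW
  req#2 t=3s: ALLOW
  req#3 t=3s: ALLOW
  req#4 t=3s: ALLOW
  req#5 t=3s: DENY
  req#6 t=3s: DENY
  req#7 t=3s: DENY
  req#8 t=3s: DENY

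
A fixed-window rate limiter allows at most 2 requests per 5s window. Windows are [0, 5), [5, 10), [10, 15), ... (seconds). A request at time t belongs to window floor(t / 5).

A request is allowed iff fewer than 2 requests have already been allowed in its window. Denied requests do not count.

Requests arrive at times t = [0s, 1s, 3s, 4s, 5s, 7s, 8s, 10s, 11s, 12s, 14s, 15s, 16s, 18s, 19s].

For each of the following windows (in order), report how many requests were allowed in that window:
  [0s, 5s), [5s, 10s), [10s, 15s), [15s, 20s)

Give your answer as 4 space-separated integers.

Answer: 2 2 2 2

Derivation:
Processing requests:
  req#1 t=0s (window 0): ALLOW
  req#2 t=1s (window 0): ALLOW
  req#3 t=3s (window 0): DENY
  req#4 t=4s (window 0): DENY
  req#5 t=5s (window 1): ALLOW
  req#6 t=7s (window 1): ALLOW
  req#7 t=8s (window 1): DENY
  req#8 t=10s (window 2): ALLOW
  req#9 t=11s (window 2): ALLOW
  req#10 t=12s (window 2): DENY
  req#11 t=14s (window 2): DENY
  req#12 t=15s (window 3): ALLOW
  req#13 t=16s (window 3): ALLOW
  req#14 t=18s (window 3): DENY
  req#15 t=19s (window 3): DENY

Allowed counts by window: 2 2 2 2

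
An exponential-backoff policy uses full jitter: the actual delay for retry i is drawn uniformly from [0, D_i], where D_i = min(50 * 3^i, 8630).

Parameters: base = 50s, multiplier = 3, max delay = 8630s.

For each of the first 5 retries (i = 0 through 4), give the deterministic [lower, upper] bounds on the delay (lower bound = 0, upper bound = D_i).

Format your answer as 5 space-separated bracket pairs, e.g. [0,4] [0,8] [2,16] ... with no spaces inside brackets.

Computing bounds per retry:
  i=0: D_i=min(50*3^0,8630)=50, bounds=[0,50]
  i=1: D_i=min(50*3^1,8630)=150, bounds=[0,150]
  i=2: D_i=min(50*3^2,8630)=450, bounds=[0,450]
  i=3: D_i=min(50*3^3,8630)=1350, bounds=[0,1350]
  i=4: D_i=min(50*3^4,8630)=4050, bounds=[0,4050]

Answer: [0,50] [0,150] [0,450] [0,1350] [0,4050]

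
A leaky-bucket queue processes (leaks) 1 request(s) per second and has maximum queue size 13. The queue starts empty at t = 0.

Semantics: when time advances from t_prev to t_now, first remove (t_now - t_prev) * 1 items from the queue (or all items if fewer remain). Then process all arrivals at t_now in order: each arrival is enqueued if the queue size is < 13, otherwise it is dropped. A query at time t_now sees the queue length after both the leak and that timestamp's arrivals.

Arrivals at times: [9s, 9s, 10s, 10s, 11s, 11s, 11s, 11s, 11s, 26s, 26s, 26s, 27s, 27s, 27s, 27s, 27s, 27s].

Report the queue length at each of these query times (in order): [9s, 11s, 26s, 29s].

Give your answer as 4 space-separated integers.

Answer: 2 7 3 6

Derivation:
Queue lengths at query times:
  query t=9s: backlog = 2
  query t=11s: backlog = 7
  query t=26s: backlog = 3
  query t=29s: backlog = 6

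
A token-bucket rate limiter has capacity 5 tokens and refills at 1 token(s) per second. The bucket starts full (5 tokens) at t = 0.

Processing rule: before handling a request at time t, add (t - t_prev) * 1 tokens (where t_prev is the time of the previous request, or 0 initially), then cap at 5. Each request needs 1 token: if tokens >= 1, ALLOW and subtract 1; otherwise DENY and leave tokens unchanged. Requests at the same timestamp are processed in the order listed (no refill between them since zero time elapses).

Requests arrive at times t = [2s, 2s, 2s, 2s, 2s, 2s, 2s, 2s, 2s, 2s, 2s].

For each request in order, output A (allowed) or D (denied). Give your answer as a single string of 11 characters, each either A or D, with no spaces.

Answer: AAAAADDDDDD

Derivation:
Simulating step by step:
  req#1 t=2s: ALLOW
  req#2 t=2s: ALLOW
  req#3 t=2s: ALLOW
  req#4 t=2s: ALLOW
  req#5 t=2s: ALLOW
  req#6 t=2s: DENY
  req#7 t=2s: DENY
  req#8 t=2s: DENY
  req#9 t=2s: DENY
  req#10 t=2s: DENY
  req#11 t=2s: DENY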